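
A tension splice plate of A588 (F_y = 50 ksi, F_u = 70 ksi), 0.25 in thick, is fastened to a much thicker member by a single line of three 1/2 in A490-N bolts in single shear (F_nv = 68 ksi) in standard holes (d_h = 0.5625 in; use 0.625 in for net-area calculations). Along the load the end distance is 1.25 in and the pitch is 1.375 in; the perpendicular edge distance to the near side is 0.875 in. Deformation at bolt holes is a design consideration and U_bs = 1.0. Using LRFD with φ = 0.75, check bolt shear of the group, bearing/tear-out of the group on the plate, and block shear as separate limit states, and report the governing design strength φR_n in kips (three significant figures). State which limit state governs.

Bolt shear: A_b = π·0.5²/4 = 0.1963 in²; R_n = 68 × 0.1963 × 3 × 1 = 40.06 kips → 0.75 × 40.06 = 30 kips.
Bearing: edge l_c = 0.9688, r_n = 20.34 kips; interior l_c = 0.8125, r_n = 17.06 kips; R_n = 20.34 + 2·17.06 = 54.47 kips → 40.9 kips.
Block shear: A_gv = 1, A_nv = 0.6094, A_nt = 0.1406 in²; R_n = min(0.6F_uA_nv, 0.6F_yA_gv) + U_bs·F_u·A_nt = 35.44 kips → 26.6 kips.
Block shear governs: 26.6 kips.

26.6 kips (block shear governs)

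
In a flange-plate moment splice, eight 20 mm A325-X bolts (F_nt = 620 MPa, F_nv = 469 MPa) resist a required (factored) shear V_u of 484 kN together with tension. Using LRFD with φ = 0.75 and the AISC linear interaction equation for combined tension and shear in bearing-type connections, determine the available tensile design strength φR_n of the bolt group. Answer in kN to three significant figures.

A_b = π·20²/4 = 314.2 mm²; f_rv = 484 × 1000 / (8 × 314.2) = 192.6 MPa.
F'_nt = 1.3 F_nt − (F_nt / φF_nv) f_rv = 1.3·620 − (620/(0.75·469))·192.6 = 466.6 MPa, capped at F_nt → F'_nt = 466.6 MPa.
R_n = F'_nt · A_b · n = 466.6 × 314.2 × 8 / 1000 = 1173 kN.
Design strength φR_n = 0.75 × 1173 = 879 kN.

879 kN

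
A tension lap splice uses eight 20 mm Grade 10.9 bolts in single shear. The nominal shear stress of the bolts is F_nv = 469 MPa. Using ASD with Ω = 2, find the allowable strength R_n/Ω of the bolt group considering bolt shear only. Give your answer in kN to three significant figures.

A_b = π × 20² / 4 = 314.2 mm².
R_n = F_nv · A_b · n · n_s = 469 × 314.2 × 8 × 1 / 1000 = 1179 kN.
Allowable strength R_n/Ω = 1179 / 2 = 589 kN.

589 kN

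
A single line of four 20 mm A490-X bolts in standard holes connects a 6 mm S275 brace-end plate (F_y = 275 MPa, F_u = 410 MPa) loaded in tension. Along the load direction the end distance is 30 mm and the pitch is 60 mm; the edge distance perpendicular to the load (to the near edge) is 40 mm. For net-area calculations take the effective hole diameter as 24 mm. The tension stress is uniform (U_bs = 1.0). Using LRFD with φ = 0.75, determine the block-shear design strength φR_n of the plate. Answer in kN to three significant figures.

Shear plane L_v = 30 + 3·60 = 210 mm; A_gv = 210 × 6 = 1260 mm².
A_nv = (210 − 3.5·24) × 6 = 756 mm².
A_nt = (40 − 0.5·24) × 6 = 168 mm².
0.6 F_u A_nv = 186 kN; 0.6 F_y A_gv = 207.9 kN → shear rupture governs the shear term.
R_n = 186 + 1.0 × 410 × 168 / 1000 = 254.9 kN.
Design strength φR_n = 0.75 × 254.9 = 191 kN.

191 kN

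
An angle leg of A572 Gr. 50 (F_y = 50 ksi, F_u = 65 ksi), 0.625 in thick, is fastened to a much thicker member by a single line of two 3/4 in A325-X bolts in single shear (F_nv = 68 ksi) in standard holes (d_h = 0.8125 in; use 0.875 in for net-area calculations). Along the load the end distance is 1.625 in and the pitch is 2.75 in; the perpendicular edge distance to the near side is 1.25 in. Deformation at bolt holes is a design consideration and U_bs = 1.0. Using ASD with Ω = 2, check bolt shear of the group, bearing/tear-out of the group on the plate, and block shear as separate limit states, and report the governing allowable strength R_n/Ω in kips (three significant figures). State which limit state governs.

Bolt shear: A_b = π·0.75²/4 = 0.4418 in²; R_n = 68 × 0.4418 × 2 × 1 = 60.08 kips → 60.08 / 2 = 30 kips.
Bearing: edge l_c = 1.219, r_n = 59.41 kips; interior l_c = 1.938, r_n = 73.12 kips; R_n = 59.41 + 1·73.12 = 132.5 kips → 66.3 kips.
Block shear: A_gv = 2.734, A_nv = 1.914, A_nt = 0.5078 in²; R_n = min(0.6F_uA_nv, 0.6F_yA_gv) + U_bs·F_u·A_nt = 107.7 kips → 53.8 kips.
Bolt shear governs: 30 kips.

30 kips (bolt shear governs)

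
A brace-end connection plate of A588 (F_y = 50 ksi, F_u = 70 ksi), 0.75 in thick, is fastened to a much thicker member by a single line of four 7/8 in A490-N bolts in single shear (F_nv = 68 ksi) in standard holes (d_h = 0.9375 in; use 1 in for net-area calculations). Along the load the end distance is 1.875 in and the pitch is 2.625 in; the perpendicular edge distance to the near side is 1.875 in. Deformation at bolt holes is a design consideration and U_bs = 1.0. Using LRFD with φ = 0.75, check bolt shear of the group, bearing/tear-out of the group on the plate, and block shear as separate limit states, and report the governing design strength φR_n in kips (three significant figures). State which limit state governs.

123 kips (bolt shear governs)

Bolt shear: A_b = π·0.875²/4 = 0.6013 in²; R_n = 68 × 0.6013 × 4 × 1 = 163.6 kips → 0.75 × 163.6 = 123 kips.
Bearing: edge l_c = 1.406, r_n = 88.59 kips; interior l_c = 1.688, r_n = 106.3 kips; R_n = 88.59 + 3·106.3 = 407.5 kips → 306 kips.
Block shear: A_gv = 7.312, A_nv = 4.688, A_nt = 1.031 in²; R_n = min(0.6F_uA_nv, 0.6F_yA_gv) + U_bs·F_u·A_nt = 269.1 kips → 202 kips.
Bolt shear governs: 123 kips.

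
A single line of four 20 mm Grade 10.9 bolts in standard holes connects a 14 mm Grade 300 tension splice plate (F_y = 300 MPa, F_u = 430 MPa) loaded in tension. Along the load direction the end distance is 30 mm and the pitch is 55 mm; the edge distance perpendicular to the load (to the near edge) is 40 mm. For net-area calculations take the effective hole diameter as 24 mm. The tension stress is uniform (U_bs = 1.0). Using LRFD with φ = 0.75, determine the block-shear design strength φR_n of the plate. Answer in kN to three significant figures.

Shear plane L_v = 30 + 3·55 = 195 mm; A_gv = 195 × 14 = 2730 mm².
A_nv = (195 − 3.5·24) × 14 = 1554 mm².
A_nt = (40 − 0.5·24) × 14 = 392 mm².
0.6 F_u A_nv = 400.9 kN; 0.6 F_y A_gv = 491.4 kN → shear rupture governs the shear term.
R_n = 400.9 + 1.0 × 430 × 392 / 1000 = 569.5 kN.
Design strength φR_n = 0.75 × 569.5 = 427 kN.

427 kN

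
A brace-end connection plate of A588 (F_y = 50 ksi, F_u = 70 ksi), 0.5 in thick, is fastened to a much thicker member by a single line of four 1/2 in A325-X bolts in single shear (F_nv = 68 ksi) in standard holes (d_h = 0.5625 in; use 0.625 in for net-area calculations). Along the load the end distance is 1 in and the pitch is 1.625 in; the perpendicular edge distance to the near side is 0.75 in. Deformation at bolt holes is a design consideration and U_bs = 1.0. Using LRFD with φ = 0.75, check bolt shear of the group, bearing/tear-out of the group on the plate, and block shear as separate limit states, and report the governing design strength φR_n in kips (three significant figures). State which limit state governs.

Bolt shear: A_b = π·0.5²/4 = 0.1963 in²; R_n = 68 × 0.1963 × 4 × 1 = 53.41 kips → 0.75 × 53.41 = 40.1 kips.
Bearing: edge l_c = 0.7188, r_n = 30.19 kips; interior l_c = 1.062, r_n = 42 kips; R_n = 30.19 + 3·42 = 156.2 kips → 117 kips.
Block shear: A_gv = 2.938, A_nv = 1.844, A_nt = 0.2188 in²; R_n = min(0.6F_uA_nv, 0.6F_yA_gv) + U_bs·F_u·A_nt = 92.75 kips → 69.6 kips.
Bolt shear governs: 40.1 kips.

40.1 kips (bolt shear governs)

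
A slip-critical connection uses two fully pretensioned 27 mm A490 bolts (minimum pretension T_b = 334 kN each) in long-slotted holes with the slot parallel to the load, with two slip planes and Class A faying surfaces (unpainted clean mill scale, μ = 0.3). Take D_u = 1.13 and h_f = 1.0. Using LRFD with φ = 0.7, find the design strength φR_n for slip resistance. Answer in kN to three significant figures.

317 kN

R_n = μ · D_u · h_f · T_b · n_s · n_b = 0.3 × 1.13 × 1.0 × 334 × 2 × 2 = 452.9 kN.
Design strength φR_n = 0.7 × 452.9 = 317 kN.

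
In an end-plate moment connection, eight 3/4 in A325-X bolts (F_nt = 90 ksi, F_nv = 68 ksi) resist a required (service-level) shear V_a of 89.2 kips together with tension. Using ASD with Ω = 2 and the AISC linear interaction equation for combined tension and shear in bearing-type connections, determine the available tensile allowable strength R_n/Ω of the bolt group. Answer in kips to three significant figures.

A_b = π·0.75²/4 = 0.4418 in²; f_rv = 89.2 / (8 × 0.4418) = 25.24 ksi.
F'_nt = 1.3 F_nt − (Ω F_nt / F_nv) f_rv = 1.3·90 − (2·90/68)·25.24 = 50.19 ksi, capped at F_nt → F'_nt = 50.19 ksi.
R_n = F'_nt · A_b · n = 50.19 × 0.4418 × 8 = 177.4 kips.
Allowable strength R_n/Ω = 177.4 / 2 = 88.7 kips.

88.7 kips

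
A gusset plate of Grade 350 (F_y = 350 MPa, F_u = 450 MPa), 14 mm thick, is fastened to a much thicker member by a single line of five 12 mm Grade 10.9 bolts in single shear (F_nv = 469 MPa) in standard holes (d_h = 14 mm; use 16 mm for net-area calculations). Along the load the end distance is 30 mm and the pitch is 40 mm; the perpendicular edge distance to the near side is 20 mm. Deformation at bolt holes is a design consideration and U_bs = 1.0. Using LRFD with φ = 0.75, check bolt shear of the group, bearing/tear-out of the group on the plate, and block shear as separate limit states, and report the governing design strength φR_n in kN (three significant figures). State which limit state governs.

199 kN (bolt shear governs)

Bolt shear: A_b = π·12²/4 = 113.1 mm²; R_n = 469 × 113.1 × 5 × 1 / 1000 = 265.2 kN → 0.75 × 265.2 = 199 kN.
Bearing: edge l_c = 23, r_n = 173.9 kN; interior l_c = 26, r_n = 181.4 kN; R_n = 173.9 + 4·181.4 = 899.6 kN → 675 kN.
Block shear: A_gv = 2660, A_nv = 1652, A_nt = 168 mm²; R_n = min(0.6F_uA_nv, 0.6F_yA_gv) + U_bs·F_u·A_nt = 521.6 kN → 391 kN.
Bolt shear governs: 199 kN.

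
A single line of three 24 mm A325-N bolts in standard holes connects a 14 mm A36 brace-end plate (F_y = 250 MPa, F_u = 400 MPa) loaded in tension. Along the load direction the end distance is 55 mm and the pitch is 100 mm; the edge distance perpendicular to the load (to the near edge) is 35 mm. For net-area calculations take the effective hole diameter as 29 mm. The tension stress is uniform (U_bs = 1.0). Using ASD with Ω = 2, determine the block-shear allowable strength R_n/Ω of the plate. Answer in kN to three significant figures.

Shear plane L_v = 55 + 2·100 = 255 mm; A_gv = 255 × 14 = 3570 mm².
A_nv = (255 − 2.5·29) × 14 = 2555 mm².
A_nt = (35 − 0.5·29) × 14 = 287 mm².
0.6 F_u A_nv = 613.2 kN; 0.6 F_y A_gv = 535.5 kN → shear yielding governs the shear term.
R_n = 535.5 + 1.0 × 400 × 287 / 1000 = 650.3 kN.
Allowable strength R_n/Ω = 650.3 / 2 = 325 kN.

325 kN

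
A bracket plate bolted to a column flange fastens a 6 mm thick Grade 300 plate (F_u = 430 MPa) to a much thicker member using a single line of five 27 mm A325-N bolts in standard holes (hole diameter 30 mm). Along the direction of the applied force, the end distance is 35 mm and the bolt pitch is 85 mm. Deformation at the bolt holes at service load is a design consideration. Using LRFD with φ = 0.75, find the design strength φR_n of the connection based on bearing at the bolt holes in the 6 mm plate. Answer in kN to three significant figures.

548 kN

Per bolt r_n = 1.2 l_c t F_u ≤ 2.4 d t F_u; upper limit = 2.4 × 27 × 6 × 430 / 1000 = 167.2 kN.
Edge bolt: l_c = 35 − 30/2 = 20 mm → 1.2 × 20 × 6 × 430 / 1000 = 61.92 → r_n = 61.92 kN.
Interior bolts: l_c = 85 − 30 = 55 mm → 1.2 × 55 × 6 × 430 / 1000 = 170.3 → r_n = 167.2 kN.
R_n = 1 × 61.92 + 4 × 167.2 = 730.7 kN.
Design strength φR_n = 0.75 × 730.7 = 548 kN.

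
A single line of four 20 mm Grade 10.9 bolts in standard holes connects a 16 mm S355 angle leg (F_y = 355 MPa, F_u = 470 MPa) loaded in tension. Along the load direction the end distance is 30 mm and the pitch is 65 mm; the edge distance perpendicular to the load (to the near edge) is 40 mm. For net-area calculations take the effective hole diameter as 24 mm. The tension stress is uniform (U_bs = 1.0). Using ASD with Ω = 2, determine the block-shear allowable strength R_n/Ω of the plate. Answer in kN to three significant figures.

423 kN

Shear plane L_v = 30 + 3·65 = 225 mm; A_gv = 225 × 16 = 3600 mm².
A_nv = (225 − 3.5·24) × 16 = 2256 mm².
A_nt = (40 − 0.5·24) × 16 = 448 mm².
0.6 F_u A_nv = 636.2 kN; 0.6 F_y A_gv = 766.8 kN → shear rupture governs the shear term.
R_n = 636.2 + 1.0 × 470 × 448 / 1000 = 846.8 kN.
Allowable strength R_n/Ω = 846.8 / 2 = 423 kN.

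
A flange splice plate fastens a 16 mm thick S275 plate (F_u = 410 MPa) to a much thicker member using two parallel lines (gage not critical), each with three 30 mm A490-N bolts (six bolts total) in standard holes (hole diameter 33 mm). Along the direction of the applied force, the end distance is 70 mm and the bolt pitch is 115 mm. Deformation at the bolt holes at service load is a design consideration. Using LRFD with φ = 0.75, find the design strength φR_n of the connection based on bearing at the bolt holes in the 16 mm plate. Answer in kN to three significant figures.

2050 kN

Per bolt r_n = 1.2 l_c t F_u ≤ 2.4 d t F_u; upper limit = 2.4 × 30 × 16 × 410 / 1000 = 472.3 kN.
Edge bolt: l_c = 70 − 33/2 = 53.5 mm → 1.2 × 53.5 × 16 × 410 / 1000 = 421.2 → r_n = 421.2 kN.
Interior bolts: l_c = 115 − 33 = 82 mm → 1.2 × 82 × 16 × 410 / 1000 = 645.5 → r_n = 472.3 kN.
R_n = 2 × 421.2 + 4 × 472.3 = 2732 kN.
Design strength φR_n = 0.75 × 2732 = 2050 kN.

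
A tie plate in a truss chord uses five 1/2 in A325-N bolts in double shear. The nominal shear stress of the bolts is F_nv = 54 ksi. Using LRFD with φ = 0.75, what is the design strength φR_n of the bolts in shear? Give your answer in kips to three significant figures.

79.5 kips

A_b = π × 0.5² / 4 = 0.1963 in².
R_n = F_nv · A_b · n · n_s = 54 × 0.1963 × 5 × 2 = 106 kips.
Design strength φR_n = 0.75 × 106 = 79.5 kips.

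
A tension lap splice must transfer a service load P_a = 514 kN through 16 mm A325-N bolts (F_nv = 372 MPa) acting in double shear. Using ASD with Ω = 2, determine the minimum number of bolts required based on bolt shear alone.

A_b = π·16²/4 = 201.1 mm².
Per-bolt allowable strength R_n/Ω = 372 × 201.1 × 2 / 1000 / 2 = 74.8 kN.
n ≥ 514 / 74.8 = 6.872 → use 7 bolts.

7 bolts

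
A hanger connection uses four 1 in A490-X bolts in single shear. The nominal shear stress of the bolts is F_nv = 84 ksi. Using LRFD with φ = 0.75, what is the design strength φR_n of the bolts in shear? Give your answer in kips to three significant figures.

198 kips

A_b = π × 1² / 4 = 0.7854 in².
R_n = F_nv · A_b · n · n_s = 84 × 0.7854 × 4 × 1 = 263.9 kips.
Design strength φR_n = 0.75 × 263.9 = 198 kips.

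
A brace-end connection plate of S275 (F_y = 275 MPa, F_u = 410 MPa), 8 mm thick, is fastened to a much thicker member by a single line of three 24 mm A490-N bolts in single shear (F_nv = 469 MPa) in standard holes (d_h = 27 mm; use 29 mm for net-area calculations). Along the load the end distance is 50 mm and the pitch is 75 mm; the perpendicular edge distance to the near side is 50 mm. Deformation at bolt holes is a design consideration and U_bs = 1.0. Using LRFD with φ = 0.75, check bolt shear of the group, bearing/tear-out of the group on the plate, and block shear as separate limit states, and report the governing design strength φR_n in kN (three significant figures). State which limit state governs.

276 kN (block shear governs)

Bolt shear: A_b = π·24²/4 = 452.4 mm²; R_n = 469 × 452.4 × 3 × 1 / 1000 = 636.5 kN → 0.75 × 636.5 = 477 kN.
Bearing: edge l_c = 36.5, r_n = 143.7 kN; interior l_c = 48, r_n = 188.9 kN; R_n = 143.7 + 2·188.9 = 521.5 kN → 391 kN.
Block shear: A_gv = 1600, A_nv = 1020, A_nt = 284 mm²; R_n = min(0.6F_uA_nv, 0.6F_yA_gv) + U_bs·F_u·A_nt = 367.4 kN → 276 kN.
Block shear governs: 276 kN.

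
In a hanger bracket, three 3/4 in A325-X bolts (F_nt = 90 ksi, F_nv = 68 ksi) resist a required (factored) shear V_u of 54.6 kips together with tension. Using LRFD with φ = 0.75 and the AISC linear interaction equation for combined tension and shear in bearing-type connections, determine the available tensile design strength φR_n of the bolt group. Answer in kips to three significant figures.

A_b = π·0.75²/4 = 0.4418 in²; f_rv = 54.6 / (3 × 0.4418) = 41.2 ksi.
F'_nt = 1.3 F_nt − (F_nt / φF_nv) f_rv = 1.3·90 − (90/(0.75·68))·41.2 = 44.3 ksi, capped at F_nt → F'_nt = 44.3 ksi.
R_n = F'_nt · A_b · n = 44.3 × 0.4418 × 3 = 58.71 kips.
Design strength φR_n = 0.75 × 58.71 = 44 kips.

44 kips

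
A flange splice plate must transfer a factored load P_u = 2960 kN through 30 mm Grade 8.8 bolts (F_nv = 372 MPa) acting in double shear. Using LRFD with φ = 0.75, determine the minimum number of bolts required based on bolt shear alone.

A_b = π·30²/4 = 706.9 mm².
Per-bolt design strength φR_n = 0.75 × 372 × 706.9 × 2 / 1000 = 394.4 kN.
n ≥ 2960 / 394.4 = 7.505 → use 8 bolts.

8 bolts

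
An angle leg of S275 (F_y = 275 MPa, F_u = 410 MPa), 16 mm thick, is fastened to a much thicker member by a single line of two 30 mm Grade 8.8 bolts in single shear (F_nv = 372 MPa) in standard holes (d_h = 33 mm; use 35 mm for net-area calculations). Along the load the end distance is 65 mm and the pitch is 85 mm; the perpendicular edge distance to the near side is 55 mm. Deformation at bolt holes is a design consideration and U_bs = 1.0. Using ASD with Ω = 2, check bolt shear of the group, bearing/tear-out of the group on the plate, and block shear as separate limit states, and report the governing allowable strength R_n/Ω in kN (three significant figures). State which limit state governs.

263 kN (bolt shear governs)

Bolt shear: A_b = π·30²/4 = 706.9 mm²; R_n = 372 × 706.9 × 2 × 1 / 1000 = 525.9 kN → 525.9 / 2 = 263 kN.
Bearing: edge l_c = 48.5, r_n = 381.8 kN; interior l_c = 52, r_n = 409.3 kN; R_n = 381.8 + 1·409.3 = 791.1 kN → 396 kN.
Block shear: A_gv = 2400, A_nv = 1560, A_nt = 600 mm²; R_n = min(0.6F_uA_nv, 0.6F_yA_gv) + U_bs·F_u·A_nt = 629.8 kN → 315 kN.
Bolt shear governs: 263 kN.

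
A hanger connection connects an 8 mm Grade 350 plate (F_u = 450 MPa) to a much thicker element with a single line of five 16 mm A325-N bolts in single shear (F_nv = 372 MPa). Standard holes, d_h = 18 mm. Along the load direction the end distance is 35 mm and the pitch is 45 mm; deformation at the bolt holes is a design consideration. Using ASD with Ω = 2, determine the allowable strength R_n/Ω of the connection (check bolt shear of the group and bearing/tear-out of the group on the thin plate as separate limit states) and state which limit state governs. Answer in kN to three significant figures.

187 kN (bolt shear governs)

Bolt shear: A_b = π·16²/4 = 201.1 mm²; R_n = 372 × 201.1 × 5 × 1 / 1000 = 374 kN → 374 / 2 = 187 kN.
Bearing (1.2 l_c t F_u ≤ 2.4 d t F_u): upper limit = 2.4·16·8·450 / 1000 = 138.2 kN.
  Edge l_c = 35 − 18/2 = 26 → r_n = 112.3 kN; interior l_c = 45 − 18 = 27 → r_n = 116.6 kN.
  R_n,bearing = 1·112.3 + 4·116.6 = 578.9 kN → 578.9 / 2 = 289 kN.
Bolt shear governs: 187 kN.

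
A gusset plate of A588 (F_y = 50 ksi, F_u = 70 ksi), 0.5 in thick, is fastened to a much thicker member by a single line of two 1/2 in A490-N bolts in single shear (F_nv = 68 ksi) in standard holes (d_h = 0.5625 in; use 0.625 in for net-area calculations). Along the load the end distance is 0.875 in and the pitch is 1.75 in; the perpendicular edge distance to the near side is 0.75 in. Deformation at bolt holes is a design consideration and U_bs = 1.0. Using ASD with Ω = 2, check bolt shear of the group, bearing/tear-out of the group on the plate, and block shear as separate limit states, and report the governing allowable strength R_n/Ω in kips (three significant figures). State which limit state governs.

13.4 kips (bolt shear governs)

Bolt shear: A_b = π·0.5²/4 = 0.1963 in²; R_n = 68 × 0.1963 × 2 × 1 = 26.7 kips → 26.7 / 2 = 13.4 kips.
Bearing: edge l_c = 0.5938, r_n = 24.94 kips; interior l_c = 1.188, r_n = 42 kips; R_n = 24.94 + 1·42 = 66.94 kips → 33.5 kips.
Block shear: A_gv = 1.312, A_nv = 0.8438, A_nt = 0.2188 in²; R_n = min(0.6F_uA_nv, 0.6F_yA_gv) + U_bs·F_u·A_nt = 50.75 kips → 25.4 kips.
Bolt shear governs: 13.4 kips.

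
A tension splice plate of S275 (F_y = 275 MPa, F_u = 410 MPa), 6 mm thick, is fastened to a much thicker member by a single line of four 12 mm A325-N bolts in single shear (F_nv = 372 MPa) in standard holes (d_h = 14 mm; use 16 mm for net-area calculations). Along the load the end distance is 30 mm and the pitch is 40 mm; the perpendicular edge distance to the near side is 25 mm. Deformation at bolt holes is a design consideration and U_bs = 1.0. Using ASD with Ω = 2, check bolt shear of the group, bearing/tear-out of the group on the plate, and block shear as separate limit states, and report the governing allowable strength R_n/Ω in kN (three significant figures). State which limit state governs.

Bolt shear: A_b = π·12²/4 = 113.1 mm²; R_n = 372 × 113.1 × 4 × 1 / 1000 = 168.3 kN → 168.3 / 2 = 84.1 kN.
Bearing: edge l_c = 23, r_n = 67.9 kN; interior l_c = 26, r_n = 70.85 kN; R_n = 67.9 + 3·70.85 = 280.4 kN → 140 kN.
Block shear: A_gv = 900, A_nv = 564, A_nt = 102 mm²; R_n = min(0.6F_uA_nv, 0.6F_yA_gv) + U_bs·F_u·A_nt = 180.6 kN → 90.3 kN.
Bolt shear governs: 84.1 kN.

84.1 kN (bolt shear governs)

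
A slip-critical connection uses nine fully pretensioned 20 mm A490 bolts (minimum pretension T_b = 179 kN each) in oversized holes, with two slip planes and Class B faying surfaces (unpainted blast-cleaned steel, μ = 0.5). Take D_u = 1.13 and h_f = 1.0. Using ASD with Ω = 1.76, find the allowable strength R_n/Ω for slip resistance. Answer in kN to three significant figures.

R_n = μ · D_u · h_f · T_b · n_s · n_b = 0.5 × 1.13 × 1.0 × 179 × 2 × 9 = 1820 kN.
Allowable strength R_n/Ω = 1820 / 1.76 = 1030 kN.

1030 kN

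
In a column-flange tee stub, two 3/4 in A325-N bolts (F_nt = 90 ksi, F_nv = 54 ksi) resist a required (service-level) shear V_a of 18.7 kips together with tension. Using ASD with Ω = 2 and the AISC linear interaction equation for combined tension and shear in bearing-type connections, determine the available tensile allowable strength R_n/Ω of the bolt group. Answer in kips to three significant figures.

A_b = π·0.75²/4 = 0.4418 in²; f_rv = 18.7 / (2 × 0.4418) = 21.16 ksi.
F'_nt = 1.3 F_nt − (Ω F_nt / F_nv) f_rv = 1.3·90 − (2·90/54)·21.16 = 46.45 ksi, capped at F_nt → F'_nt = 46.45 ksi.
R_n = F'_nt · A_b · n = 46.45 × 0.4418 × 2 = 41.04 kips.
Allowable strength R_n/Ω = 41.04 / 2 = 20.5 kips.

20.5 kips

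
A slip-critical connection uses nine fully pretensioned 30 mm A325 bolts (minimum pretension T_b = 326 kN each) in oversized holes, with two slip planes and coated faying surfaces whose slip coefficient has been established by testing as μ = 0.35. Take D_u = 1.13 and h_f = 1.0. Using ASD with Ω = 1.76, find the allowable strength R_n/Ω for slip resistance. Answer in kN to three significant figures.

R_n = μ · D_u · h_f · T_b · n_s · n_b = 0.35 × 1.13 × 1.0 × 326 × 2 × 9 = 2321 kN.
Allowable strength R_n/Ω = 2321 / 1.76 = 1320 kN.

1320 kN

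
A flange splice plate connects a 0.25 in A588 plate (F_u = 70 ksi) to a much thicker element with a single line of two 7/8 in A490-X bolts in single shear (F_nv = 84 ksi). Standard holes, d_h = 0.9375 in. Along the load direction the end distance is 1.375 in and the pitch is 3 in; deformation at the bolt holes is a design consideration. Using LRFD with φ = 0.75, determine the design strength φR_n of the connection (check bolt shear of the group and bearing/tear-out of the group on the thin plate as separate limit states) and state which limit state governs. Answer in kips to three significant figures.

Bolt shear: A_b = π·0.875²/4 = 0.6013 in²; R_n = 84 × 0.6013 × 2 × 1 = 101 kips → 0.75 × 101 = 75.8 kips.
Bearing (1.2 l_c t F_u ≤ 2.4 d t F_u): upper limit = 2.4·0.875·0.25·70 = 36.75 kips.
  Edge l_c = 1.375 − 0.9375/2 = 0.9062 → r_n = 19.03 kips; interior l_c = 3 − 0.9375 = 2.062 → r_n = 36.75 kips.
  R_n,bearing = 1·19.03 + 1·36.75 = 55.78 kips → 0.75 × 55.78 = 41.8 kips.
Bearing governs: 41.8 kips.

41.8 kips (bearing governs)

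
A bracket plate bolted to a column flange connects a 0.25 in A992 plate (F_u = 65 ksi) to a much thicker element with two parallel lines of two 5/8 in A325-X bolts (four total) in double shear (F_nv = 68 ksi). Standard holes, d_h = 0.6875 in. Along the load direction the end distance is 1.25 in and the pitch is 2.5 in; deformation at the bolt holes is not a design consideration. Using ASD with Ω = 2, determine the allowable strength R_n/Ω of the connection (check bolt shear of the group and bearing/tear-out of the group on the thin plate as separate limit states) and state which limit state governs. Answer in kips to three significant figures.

Bolt shear: A_b = π·0.625²/4 = 0.3068 in²; R_n = 68 × 0.3068 × 4 × 2 = 166.9 kips → 166.9 / 2 = 83.4 kips.
Bearing (1.5 l_c t F_u ≤ 3.0 d t F_u): upper limit = 3.0·0.625·0.25·65 = 30.47 kips.
  Edge l_c = 1.25 − 0.6875/2 = 0.9062 → r_n = 22.09 kips; interior l_c = 2.5 − 0.6875 = 1.812 → r_n = 30.47 kips.
  R_n,bearing = 2·22.09 + 2·30.47 = 105.1 kips → 105.1 / 2 = 52.6 kips.
Bearing governs: 52.6 kips.

52.6 kips (bearing governs)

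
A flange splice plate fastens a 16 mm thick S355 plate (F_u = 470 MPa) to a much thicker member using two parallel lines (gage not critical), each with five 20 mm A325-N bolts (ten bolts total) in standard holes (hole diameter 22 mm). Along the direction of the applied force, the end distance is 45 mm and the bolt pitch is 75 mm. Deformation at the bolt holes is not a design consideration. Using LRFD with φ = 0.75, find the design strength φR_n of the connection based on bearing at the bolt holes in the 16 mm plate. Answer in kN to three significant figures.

3280 kN

Per bolt r_n = 1.5 l_c t F_u ≤ 3.0 d t F_u; upper limit = 3.0 × 20 × 16 × 470 / 1000 = 451.2 kN.
Edge bolt: l_c = 45 − 22/2 = 34 mm → 1.5 × 34 × 16 × 470 / 1000 = 383.5 → r_n = 383.5 kN.
Interior bolts: l_c = 75 − 22 = 53 mm → 1.5 × 53 × 16 × 470 / 1000 = 597.8 → r_n = 451.2 kN.
R_n = 2 × 383.5 + 8 × 451.2 = 4377 kN.
Design strength φR_n = 0.75 × 4377 = 3280 kN.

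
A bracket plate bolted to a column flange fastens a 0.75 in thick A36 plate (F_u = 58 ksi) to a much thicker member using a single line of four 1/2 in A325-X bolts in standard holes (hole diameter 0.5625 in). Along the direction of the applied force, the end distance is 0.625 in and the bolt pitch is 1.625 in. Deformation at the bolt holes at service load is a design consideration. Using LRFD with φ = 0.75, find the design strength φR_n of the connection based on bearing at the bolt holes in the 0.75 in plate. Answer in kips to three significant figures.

Per bolt r_n = 1.2 l_c t F_u ≤ 2.4 d t F_u; upper limit = 2.4 × 0.5 × 0.75 × 58 = 52.2 kips.
Edge bolt: l_c = 0.625 − 0.5625/2 = 0.3438 in → 1.2 × 0.3438 × 0.75 × 58 = 17.94 → r_n = 17.94 kips.
Interior bolts: l_c = 1.625 − 0.5625 = 1.062 in → 1.2 × 1.062 × 0.75 × 58 = 55.46 → r_n = 52.2 kips.
R_n = 1 × 17.94 + 3 × 52.2 = 174.5 kips.
Design strength φR_n = 0.75 × 174.5 = 131 kips.

131 kips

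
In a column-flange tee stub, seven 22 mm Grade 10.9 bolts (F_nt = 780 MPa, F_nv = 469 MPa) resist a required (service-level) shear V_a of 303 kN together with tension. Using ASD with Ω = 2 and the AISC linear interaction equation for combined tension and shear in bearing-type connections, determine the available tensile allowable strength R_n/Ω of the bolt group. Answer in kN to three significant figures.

845 kN

A_b = π·22²/4 = 380.1 mm²; f_rv = 303 × 1000 / (7 × 380.1) = 113.9 MPa.
F'_nt = 1.3 F_nt − (Ω F_nt / F_nv) f_rv = 1.3·780 − (2·780/469)·113.9 = 635.2 MPa, capped at F_nt → F'_nt = 635.2 MPa.
R_n = F'_nt · A_b · n = 635.2 × 380.1 × 7 / 1000 = 1690 kN.
Allowable strength R_n/Ω = 1690 / 2 = 845 kN.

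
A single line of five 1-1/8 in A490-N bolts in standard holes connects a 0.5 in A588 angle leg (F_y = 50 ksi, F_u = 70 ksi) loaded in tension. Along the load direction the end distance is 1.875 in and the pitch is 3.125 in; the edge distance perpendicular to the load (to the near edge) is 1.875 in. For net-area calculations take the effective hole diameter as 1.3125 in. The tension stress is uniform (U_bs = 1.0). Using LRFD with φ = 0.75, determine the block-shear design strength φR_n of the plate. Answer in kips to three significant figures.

Shear plane L_v = 1.875 + 4·3.125 = 14.38 in; A_gv = 14.38 × 0.5 = 7.188 in².
A_nv = (14.38 − 4.5·1.3125) × 0.5 = 4.234 in².
A_nt = (1.875 − 0.5·1.3125) × 0.5 = 0.6094 in².
0.6 F_u A_nv = 177.8 kips; 0.6 F_y A_gv = 215.6 kips → shear rupture governs the shear term.
R_n = 177.8 + 1.0 × 70 × 0.6094 = 220.5 kips.
Design strength φR_n = 0.75 × 220.5 = 165 kips.

165 kips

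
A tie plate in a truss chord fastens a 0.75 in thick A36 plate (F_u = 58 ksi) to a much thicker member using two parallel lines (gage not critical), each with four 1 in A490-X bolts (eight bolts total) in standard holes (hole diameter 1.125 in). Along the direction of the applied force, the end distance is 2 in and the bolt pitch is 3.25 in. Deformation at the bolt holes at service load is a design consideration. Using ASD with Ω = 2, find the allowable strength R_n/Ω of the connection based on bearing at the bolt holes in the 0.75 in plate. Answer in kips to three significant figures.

Per bolt r_n = 1.2 l_c t F_u ≤ 2.4 d t F_u; upper limit = 2.4 × 1 × 0.75 × 58 = 104.4 kips.
Edge bolt: l_c = 2 − 1.125/2 = 1.438 in → 1.2 × 1.438 × 0.75 × 58 = 75.04 → r_n = 75.04 kips.
Interior bolts: l_c = 3.25 − 1.125 = 2.125 in → 1.2 × 2.125 × 0.75 × 58 = 110.9 → r_n = 104.4 kips.
R_n = 2 × 75.04 + 6 × 104.4 = 776.5 kips.
Allowable strength R_n/Ω = 776.5 / 2 = 388 kips.

388 kips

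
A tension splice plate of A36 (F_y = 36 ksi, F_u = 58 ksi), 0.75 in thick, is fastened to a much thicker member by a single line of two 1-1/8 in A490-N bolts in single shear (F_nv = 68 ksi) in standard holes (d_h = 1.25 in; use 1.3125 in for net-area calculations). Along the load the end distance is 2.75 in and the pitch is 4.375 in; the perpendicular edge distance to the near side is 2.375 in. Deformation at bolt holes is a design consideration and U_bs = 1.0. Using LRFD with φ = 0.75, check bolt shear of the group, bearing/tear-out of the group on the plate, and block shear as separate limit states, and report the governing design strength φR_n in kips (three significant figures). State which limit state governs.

Bolt shear: A_b = π·1.125²/4 = 0.994 in²; R_n = 68 × 0.994 × 2 × 1 = 135.2 kips → 0.75 × 135.2 = 101 kips.
Bearing: edge l_c = 2.125, r_n = 110.9 kips; interior l_c = 3.125, r_n = 117.4 kips; R_n = 110.9 + 1·117.4 = 228.4 kips → 171 kips.
Block shear: A_gv = 5.344, A_nv = 3.867, A_nt = 1.289 in²; R_n = min(0.6F_uA_nv, 0.6F_yA_gv) + U_bs·F_u·A_nt = 190.2 kips → 143 kips.
Bolt shear governs: 101 kips.

101 kips (bolt shear governs)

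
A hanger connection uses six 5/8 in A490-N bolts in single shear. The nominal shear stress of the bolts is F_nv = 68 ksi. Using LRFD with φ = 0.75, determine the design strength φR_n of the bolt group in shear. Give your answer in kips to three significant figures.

A_b = π × 0.625² / 4 = 0.3068 in².
R_n = F_nv · A_b · n · n_s = 68 × 0.3068 × 6 × 1 = 125.2 kips.
Design strength φR_n = 0.75 × 125.2 = 93.9 kips.

93.9 kips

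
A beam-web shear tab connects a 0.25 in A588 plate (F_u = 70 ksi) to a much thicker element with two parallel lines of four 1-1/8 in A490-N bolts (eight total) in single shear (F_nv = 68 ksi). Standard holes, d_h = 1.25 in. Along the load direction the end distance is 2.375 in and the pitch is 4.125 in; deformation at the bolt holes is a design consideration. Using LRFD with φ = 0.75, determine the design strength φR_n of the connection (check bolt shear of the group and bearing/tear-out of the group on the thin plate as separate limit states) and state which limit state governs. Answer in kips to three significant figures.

268 kips (bearing governs)

Bolt shear: A_b = π·1.125²/4 = 0.994 in²; R_n = 68 × 0.994 × 8 × 1 = 540.7 kips → 0.75 × 540.7 = 406 kips.
Bearing (1.2 l_c t F_u ≤ 2.4 d t F_u): upper limit = 2.4·1.125·0.25·70 = 47.25 kips.
  Edge l_c = 2.375 − 1.25/2 = 1.75 → r_n = 36.75 kips; interior l_c = 4.125 − 1.25 = 2.875 → r_n = 47.25 kips.
  R_n,bearing = 2·36.75 + 6·47.25 = 357 kips → 0.75 × 357 = 268 kips.
Bearing governs: 268 kips.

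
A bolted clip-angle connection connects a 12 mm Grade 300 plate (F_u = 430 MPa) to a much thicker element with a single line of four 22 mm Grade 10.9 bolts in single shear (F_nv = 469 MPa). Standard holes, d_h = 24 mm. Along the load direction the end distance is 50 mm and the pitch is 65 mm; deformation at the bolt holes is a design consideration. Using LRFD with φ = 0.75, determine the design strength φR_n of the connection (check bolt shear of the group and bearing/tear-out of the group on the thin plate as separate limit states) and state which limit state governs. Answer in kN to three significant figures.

Bolt shear: A_b = π·22²/4 = 380.1 mm²; R_n = 469 × 380.1 × 4 × 1 / 1000 = 713.1 kN → 0.75 × 713.1 = 535 kN.
Bearing (1.2 l_c t F_u ≤ 2.4 d t F_u): upper limit = 2.4·22·12·430 / 1000 = 272.4 kN.
  Edge l_c = 50 − 24/2 = 38 → r_n = 235.3 kN; interior l_c = 65 − 24 = 41 → r_n = 253.9 kN.
  R_n,bearing = 1·235.3 + 3·253.9 = 996.9 kN → 0.75 × 996.9 = 748 kN.
Bolt shear governs: 535 kN.

535 kN (bolt shear governs)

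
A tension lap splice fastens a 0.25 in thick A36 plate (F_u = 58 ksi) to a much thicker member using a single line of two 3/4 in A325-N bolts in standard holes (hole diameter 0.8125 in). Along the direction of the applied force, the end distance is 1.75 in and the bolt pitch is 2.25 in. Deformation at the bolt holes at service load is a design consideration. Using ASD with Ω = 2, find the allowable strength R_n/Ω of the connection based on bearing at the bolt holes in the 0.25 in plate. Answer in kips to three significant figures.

Per bolt r_n = 1.2 l_c t F_u ≤ 2.4 d t F_u; upper limit = 2.4 × 0.75 × 0.25 × 58 = 26.1 kips.
Edge bolt: l_c = 1.75 − 0.8125/2 = 1.344 in → 1.2 × 1.344 × 0.25 × 58 = 23.38 → r_n = 23.38 kips.
Interior bolts: l_c = 2.25 − 0.8125 = 1.438 in → 1.2 × 1.438 × 0.25 × 58 = 25.01 → r_n = 25.01 kips.
R_n = 1 × 23.38 + 1 × 25.01 = 48.39 kips.
Allowable strength R_n/Ω = 48.39 / 2 = 24.2 kips.

24.2 kips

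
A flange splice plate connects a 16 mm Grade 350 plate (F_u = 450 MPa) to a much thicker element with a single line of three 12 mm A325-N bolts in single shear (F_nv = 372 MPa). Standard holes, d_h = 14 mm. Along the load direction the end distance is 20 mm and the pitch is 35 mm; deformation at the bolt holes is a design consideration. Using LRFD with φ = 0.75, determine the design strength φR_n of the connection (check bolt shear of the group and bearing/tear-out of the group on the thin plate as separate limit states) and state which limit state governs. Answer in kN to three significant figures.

94.7 kN (bolt shear governs)

Bolt shear: A_b = π·12²/4 = 113.1 mm²; R_n = 372 × 113.1 × 3 × 1 / 1000 = 126.2 kN → 0.75 × 126.2 = 94.7 kN.
Bearing (1.2 l_c t F_u ≤ 2.4 d t F_u): upper limit = 2.4·12·16·450 / 1000 = 207.4 kN.
  Edge l_c = 20 − 14/2 = 13 → r_n = 112.3 kN; interior l_c = 35 − 14 = 21 → r_n = 181.4 kN.
  R_n,bearing = 1·112.3 + 2·181.4 = 475.2 kN → 0.75 × 475.2 = 356 kN.
Bolt shear governs: 94.7 kN.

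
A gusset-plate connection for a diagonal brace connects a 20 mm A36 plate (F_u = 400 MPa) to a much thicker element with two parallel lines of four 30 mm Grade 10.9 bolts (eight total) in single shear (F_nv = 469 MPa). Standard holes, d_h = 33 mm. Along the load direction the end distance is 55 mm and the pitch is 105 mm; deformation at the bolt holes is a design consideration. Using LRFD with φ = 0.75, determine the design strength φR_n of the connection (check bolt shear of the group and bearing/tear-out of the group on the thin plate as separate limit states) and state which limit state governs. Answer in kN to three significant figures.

Bolt shear: A_b = π·30²/4 = 706.9 mm²; R_n = 469 × 706.9 × 8 × 1 / 1000 = 2652 kN → 0.75 × 2652 = 1990 kN.
Bearing (1.2 l_c t F_u ≤ 2.4 d t F_u): upper limit = 2.4·30·20·400 / 1000 = 576 kN.
  Edge l_c = 55 − 33/2 = 38.5 → r_n = 369.6 kN; interior l_c = 105 − 33 = 72 → r_n = 576 kN.
  R_n,bearing = 2·369.6 + 6·576 = 4195 kN → 0.75 × 4195 = 3150 kN.
Bolt shear governs: 1990 kN.

1990 kN (bolt shear governs)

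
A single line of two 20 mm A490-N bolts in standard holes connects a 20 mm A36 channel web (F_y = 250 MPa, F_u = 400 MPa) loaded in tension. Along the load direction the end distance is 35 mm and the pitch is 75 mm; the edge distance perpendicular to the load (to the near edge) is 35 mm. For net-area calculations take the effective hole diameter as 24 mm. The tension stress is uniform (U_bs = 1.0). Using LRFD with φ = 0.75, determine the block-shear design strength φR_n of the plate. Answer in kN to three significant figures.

Shear plane L_v = 35 + 1·75 = 110 mm; A_gv = 110 × 20 = 2200 mm².
A_nv = (110 − 1.5·24) × 20 = 1480 mm².
A_nt = (35 − 0.5·24) × 20 = 460 mm².
0.6 F_u A_nv = 355.2 kN; 0.6 F_y A_gv = 330 kN → shear yielding governs the shear term.
R_n = 330 + 1.0 × 400 × 460 / 1000 = 514 kN.
Design strength φR_n = 0.75 × 514 = 386 kN.

386 kN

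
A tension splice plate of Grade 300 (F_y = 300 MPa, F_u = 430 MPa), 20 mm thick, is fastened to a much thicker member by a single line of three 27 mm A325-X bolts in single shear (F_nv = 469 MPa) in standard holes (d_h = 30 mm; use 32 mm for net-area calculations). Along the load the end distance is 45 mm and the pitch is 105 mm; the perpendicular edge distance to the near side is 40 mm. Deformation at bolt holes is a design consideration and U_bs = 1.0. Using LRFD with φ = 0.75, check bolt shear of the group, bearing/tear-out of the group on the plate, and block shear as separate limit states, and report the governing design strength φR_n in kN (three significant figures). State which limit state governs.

Bolt shear: A_b = π·27²/4 = 572.6 mm²; R_n = 469 × 572.6 × 3 × 1 / 1000 = 805.6 kN → 0.75 × 805.6 = 604 kN.
Bearing: edge l_c = 30, r_n = 309.6 kN; interior l_c = 75, r_n = 557.3 kN; R_n = 309.6 + 2·557.3 = 1424 kN → 1070 kN.
Block shear: A_gv = 5100, A_nv = 3500, A_nt = 480 mm²; R_n = min(0.6F_uA_nv, 0.6F_yA_gv) + U_bs·F_u·A_nt = 1109 kN → 832 kN.
Bolt shear governs: 604 kN.

604 kN (bolt shear governs)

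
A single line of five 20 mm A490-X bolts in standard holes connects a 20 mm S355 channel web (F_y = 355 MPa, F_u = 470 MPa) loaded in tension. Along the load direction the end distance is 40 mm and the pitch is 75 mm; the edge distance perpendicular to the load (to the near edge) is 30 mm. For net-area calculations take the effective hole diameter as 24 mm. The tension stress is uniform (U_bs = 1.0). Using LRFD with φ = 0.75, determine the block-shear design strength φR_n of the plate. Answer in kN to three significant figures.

Shear plane L_v = 40 + 4·75 = 340 mm; A_gv = 340 × 20 = 6800 mm².
A_nv = (340 − 4.5·24) × 20 = 4640 mm².
A_nt = (30 − 0.5·24) × 20 = 360 mm².
0.6 F_u A_nv = 1308 kN; 0.6 F_y A_gv = 1448 kN → shear rupture governs the shear term.
R_n = 1308 + 1.0 × 470 × 360 / 1000 = 1478 kN.
Design strength φR_n = 0.75 × 1478 = 1110 kN.

1110 kN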